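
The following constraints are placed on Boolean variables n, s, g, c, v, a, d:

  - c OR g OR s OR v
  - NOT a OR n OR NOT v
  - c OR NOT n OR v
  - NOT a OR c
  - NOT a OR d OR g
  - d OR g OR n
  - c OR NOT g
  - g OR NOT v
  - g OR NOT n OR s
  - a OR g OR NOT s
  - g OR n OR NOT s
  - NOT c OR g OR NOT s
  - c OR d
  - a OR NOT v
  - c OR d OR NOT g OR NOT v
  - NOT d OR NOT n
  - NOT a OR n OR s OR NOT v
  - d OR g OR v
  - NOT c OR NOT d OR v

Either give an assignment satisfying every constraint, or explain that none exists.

n = False; s = True; g = True; c = True; v = False; a = False; d = False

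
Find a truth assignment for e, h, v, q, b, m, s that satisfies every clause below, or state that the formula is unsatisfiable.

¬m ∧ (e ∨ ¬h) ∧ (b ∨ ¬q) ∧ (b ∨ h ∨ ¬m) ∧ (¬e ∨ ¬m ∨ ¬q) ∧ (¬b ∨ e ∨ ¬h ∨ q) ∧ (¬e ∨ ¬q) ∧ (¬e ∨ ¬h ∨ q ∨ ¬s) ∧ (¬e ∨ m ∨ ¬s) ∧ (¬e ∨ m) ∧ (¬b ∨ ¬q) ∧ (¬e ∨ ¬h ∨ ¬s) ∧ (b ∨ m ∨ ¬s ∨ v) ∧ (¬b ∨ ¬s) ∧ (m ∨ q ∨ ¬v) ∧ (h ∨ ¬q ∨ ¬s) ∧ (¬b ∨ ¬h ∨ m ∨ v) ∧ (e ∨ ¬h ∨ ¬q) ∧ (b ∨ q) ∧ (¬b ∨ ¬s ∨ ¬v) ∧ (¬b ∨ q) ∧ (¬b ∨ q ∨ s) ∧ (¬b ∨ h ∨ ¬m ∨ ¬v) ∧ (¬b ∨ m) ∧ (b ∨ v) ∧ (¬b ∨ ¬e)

UNSATISFIABLE

Case b = True:
  (¬m) forces m = False.
  Clause (¬b ∨ m) is falsified — contradiction.
Case b = False:
  (¬m) forces m = False.
  (b ∨ ¬q) forces q = False.
  Clause (b ∨ q) is falsified — contradiction.
Both cases fail, so the formula is unsatisfiable.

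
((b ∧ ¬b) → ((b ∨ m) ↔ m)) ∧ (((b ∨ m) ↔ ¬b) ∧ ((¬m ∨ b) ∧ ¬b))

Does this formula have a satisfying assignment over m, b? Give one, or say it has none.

Case b = True: the conjunct (b ∨ m) ↔ ¬b becomes (True ∨ m) ↔ ¬True = False.
Case b = False: the formula simplifies to m ∧ ¬m.
  m = True: the conjunct ¬m is False.
  m = False: the conjunct m is False.
Both cases fail — unsatisfiable.

Unsatisfiable — no assignment works.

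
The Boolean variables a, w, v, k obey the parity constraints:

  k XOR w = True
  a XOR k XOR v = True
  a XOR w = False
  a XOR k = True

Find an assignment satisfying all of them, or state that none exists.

a: True, w: True, v: False, k: False

k XOR w = F XOR T = True ✓
a XOR k XOR v = T XOR F XOR F = True ✓
a XOR w = T XOR T = False ✓
a XOR k = T XOR F = True ✓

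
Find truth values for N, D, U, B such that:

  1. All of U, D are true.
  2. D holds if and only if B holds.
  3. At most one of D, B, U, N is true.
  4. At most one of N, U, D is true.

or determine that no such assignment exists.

Unsatisfiable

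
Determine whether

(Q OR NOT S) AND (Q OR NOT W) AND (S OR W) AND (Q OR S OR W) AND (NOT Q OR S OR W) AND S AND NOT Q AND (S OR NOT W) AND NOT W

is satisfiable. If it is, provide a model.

Case Q = True:
  Clause (NOT Q) is falsified — contradiction.
Case Q = False:
  (Q OR NOT S) forces S = False.
  Clause (S) is falsified — contradiction.
Both cases fail, so the formula is unsatisfiable.

Unsatisfiable — no assignment works.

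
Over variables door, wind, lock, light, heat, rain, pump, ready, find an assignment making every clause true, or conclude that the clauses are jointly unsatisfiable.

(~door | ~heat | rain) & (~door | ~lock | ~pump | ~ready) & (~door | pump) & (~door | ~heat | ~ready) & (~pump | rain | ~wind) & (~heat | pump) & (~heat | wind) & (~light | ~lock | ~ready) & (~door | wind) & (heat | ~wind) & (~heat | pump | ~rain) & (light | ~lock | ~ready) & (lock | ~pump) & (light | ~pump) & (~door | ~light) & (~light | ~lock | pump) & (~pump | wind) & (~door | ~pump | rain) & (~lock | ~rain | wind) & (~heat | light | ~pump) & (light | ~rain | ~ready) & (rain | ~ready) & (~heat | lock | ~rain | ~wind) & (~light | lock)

Set door = False.
Set wind = False.
  then (~heat | wind) forces heat = False.
  then (~pump | wind) forces pump = False.
Set lock = True.
  then (~light | ~lock | pump) forces light = False.
  then (~lock | ~rain | wind) forces rain = False.
  then (rain | ~ready) forces ready = False.
All clauses satisfied.

door=F, wind=F, lock=T, light=F, heat=F, rain=F, pump=F, ready=F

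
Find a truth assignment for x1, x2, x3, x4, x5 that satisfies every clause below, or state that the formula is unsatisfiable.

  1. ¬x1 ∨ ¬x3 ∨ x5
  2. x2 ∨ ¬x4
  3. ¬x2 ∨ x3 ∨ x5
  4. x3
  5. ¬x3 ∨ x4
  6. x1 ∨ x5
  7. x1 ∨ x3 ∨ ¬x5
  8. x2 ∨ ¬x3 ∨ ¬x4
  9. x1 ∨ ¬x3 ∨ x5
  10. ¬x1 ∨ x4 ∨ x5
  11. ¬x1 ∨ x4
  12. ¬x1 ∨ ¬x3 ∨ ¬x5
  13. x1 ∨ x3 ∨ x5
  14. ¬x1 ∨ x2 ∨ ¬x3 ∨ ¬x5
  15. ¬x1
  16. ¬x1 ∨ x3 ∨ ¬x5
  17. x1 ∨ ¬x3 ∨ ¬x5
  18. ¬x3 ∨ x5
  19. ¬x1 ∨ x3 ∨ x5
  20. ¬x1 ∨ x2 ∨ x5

UNSATISFIABLE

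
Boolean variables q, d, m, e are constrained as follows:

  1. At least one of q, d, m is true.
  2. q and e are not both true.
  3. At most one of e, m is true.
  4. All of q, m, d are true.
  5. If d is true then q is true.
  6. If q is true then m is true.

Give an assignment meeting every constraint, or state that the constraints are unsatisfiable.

q = True, d = True, m = True, e = False

  (1) {q, d, m}: 3 true — at least one ✓
  (2) q=T, e=F — not both ✓
  (3) {e, m}: 1 true — at most one ✓
  (4) {q, m, d}: all 3 true ✓
  (5) d=T ⇒ q: T ✓
  (6) q=T ⇒ m: T ✓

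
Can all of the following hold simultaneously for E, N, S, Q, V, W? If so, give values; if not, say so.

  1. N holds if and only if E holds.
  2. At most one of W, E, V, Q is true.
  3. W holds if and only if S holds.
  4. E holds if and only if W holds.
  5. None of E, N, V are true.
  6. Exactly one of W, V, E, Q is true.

E = False, N = False, S = False, Q = True, V = False, W = False

  (1) N=F, E=F — same ✓
  (2) {W, E, V, Q}: 1 true — at most one ✓
  (3) W=F, S=F — same ✓
  (4) E=F, W=F — same ✓
  (5) {E, N, V}: 0 true — none ✓
  (6) {W, V, E, Q}: 1 true — exactly one ✓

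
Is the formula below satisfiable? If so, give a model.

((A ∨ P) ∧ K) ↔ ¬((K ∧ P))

K = True; A = True; P = False

  ((A ∨ P) ∧ K) ↔ ¬((K ∧ P)) = True
    (A ∨ P) ∧ K = True
      A ∨ P = True
    ¬((K ∧ P)) = True
      K ∧ P = False
The formula evaluates to True.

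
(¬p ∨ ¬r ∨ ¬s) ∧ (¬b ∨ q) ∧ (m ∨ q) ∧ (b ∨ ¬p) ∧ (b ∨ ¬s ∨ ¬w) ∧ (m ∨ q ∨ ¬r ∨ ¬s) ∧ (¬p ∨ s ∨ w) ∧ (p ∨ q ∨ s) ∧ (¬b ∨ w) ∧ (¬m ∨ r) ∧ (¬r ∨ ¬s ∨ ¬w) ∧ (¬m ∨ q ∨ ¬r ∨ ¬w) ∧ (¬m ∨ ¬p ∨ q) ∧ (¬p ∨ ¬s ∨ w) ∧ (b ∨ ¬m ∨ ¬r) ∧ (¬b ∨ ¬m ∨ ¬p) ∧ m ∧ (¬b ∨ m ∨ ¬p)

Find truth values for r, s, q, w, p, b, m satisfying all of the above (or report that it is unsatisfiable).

Unit clause (m) forces m = True.
In (¬m ∨ r) only r is left, so r = True.
In (b ∨ ¬m ∨ ¬r) only b is left, so b = True.
In (¬b ∨ ¬m ∨ ¬p) only ¬p is left, so p = False.
In (¬b ∨ q) only q is left, so q = True.
In (¬b ∨ w) only w is left, so w = True.
In (¬r ∨ ¬s ∨ ¬w) only ¬s is left, so s = False.
All clauses satisfied.

r=T; s=F; q=T; w=T; p=F; b=T; m=T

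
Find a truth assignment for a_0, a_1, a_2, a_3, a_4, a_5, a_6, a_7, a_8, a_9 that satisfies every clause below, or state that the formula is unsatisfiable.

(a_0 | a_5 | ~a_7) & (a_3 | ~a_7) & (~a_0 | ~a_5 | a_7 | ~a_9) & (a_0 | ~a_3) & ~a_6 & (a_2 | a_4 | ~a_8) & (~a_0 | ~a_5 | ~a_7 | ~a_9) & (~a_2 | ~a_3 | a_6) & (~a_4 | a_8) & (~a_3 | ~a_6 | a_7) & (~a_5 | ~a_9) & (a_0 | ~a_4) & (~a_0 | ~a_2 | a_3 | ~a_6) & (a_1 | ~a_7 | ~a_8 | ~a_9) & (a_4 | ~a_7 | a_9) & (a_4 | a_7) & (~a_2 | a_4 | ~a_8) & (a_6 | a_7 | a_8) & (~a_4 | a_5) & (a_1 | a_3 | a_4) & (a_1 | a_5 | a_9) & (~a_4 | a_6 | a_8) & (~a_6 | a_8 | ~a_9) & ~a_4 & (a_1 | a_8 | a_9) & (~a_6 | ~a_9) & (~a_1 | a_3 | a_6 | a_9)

Unit clause (~a_6) forces a_6 = False.
Unit clause (~a_4) forces a_4 = False.
In (a_4 | a_7) only a_7 is left, so a_7 = True.
In (a_3 | ~a_7) only a_3 is left, so a_3 = True.
In (a_0 | ~a_3) only a_0 is left, so a_0 = True.
In (~a_2 | ~a_3 | a_6) only ~a_2 is left, so a_2 = False.
In (a_4 | ~a_7 | a_9) only a_9 is left, so a_9 = True.
In (a_2 | a_4 | ~a_8) only ~a_8 is left, so a_8 = False.
In (~a_0 | ~a_5 | ~a_7 | ~a_9) only ~a_5 is left, so a_5 = False.
Set a_1 = True.
All clauses satisfied.

a_0 = True, a_1 = True, a_2 = False, a_3 = True, a_4 = False, a_5 = False, a_6 = False, a_7 = True, a_8 = False, a_9 = True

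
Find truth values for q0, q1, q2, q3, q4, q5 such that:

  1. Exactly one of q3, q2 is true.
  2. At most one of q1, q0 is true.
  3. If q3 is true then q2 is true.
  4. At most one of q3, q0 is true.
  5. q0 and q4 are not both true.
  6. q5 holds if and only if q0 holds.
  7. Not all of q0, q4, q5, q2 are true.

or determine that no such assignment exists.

q0=F, q1=T, q2=T, q3=F, q4=T, q5=F

  (1) {q3, q2}: 1 true — exactly one ✓
  (2) {q1, q0}: 1 true — at most one ✓
  (3) q3=F ⇒ q2: vacuous ✓
  (4) {q3, q0}: 0 true — at most one ✓
  (5) q0=F, q4=T — not both ✓
  (6) q5=F, q0=F — same ✓
  (7) {q0, q4, q5, q2}: 2/4 true — not all ✓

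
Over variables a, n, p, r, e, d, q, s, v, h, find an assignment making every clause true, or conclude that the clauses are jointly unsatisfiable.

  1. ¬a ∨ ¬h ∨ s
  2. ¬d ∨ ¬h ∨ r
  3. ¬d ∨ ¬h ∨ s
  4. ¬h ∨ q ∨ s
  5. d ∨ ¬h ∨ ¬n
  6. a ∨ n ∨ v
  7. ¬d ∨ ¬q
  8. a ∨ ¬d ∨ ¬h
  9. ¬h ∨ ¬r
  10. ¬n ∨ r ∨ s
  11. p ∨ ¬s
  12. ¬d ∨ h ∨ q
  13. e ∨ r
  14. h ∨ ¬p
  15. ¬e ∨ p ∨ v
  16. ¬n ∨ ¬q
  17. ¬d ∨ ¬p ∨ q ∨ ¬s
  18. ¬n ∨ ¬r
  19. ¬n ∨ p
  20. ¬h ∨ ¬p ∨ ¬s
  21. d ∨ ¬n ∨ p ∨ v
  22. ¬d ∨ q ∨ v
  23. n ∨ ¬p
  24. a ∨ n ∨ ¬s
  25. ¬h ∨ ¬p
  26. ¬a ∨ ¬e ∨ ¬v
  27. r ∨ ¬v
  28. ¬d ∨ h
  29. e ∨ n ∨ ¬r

a=F, n=F, p=F, r=T, e=T, d=F, q=T, s=F, v=T, h=F

Set a = False.
Set n = False.
  then (a ∨ n ∨ v) forces v = True.
  then (n ∨ ¬p) forces p = False.
  then (a ∨ n ∨ ¬s) forces s = False.
  then (r ∨ ¬v) forces r = True.
  then (e ∨ n ∨ ¬r) forces e = True.
  then (¬h ∨ ¬r) forces h = False.
  then (¬d ∨ h) forces d = False.
Set q = True.
All clauses satisfied.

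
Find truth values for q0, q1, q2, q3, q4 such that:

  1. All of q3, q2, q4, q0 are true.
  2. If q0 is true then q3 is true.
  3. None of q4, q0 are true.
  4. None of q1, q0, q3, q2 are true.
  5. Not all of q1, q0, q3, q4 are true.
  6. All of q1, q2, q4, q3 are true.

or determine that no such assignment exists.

The formula is unsatisfiable.

Case q0 = True:
  Constraint (3) is violated (q0=T) — contradiction.
Case q0 = False:
  Constraint (1) is violated (q0=F) — contradiction.
Both cases fail — unsatisfiable.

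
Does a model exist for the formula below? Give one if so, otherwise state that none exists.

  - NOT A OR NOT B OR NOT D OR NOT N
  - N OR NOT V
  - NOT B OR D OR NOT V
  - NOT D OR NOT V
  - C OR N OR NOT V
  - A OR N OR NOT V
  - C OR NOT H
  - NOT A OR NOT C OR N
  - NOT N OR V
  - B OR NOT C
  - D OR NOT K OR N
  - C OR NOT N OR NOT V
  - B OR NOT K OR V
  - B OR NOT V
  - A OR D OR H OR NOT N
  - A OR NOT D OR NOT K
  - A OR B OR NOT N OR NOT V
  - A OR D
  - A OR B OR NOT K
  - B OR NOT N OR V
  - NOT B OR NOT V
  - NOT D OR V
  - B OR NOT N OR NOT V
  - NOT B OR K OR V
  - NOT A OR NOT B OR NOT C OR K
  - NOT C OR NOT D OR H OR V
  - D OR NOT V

N=F; D=F; B=F; V=F; C=F; A=T; K=F; H=F

Set N = False.
  then (N OR NOT V) forces V = False.
  then (NOT D OR V) forces D = False.
  then (D OR NOT K OR N) forces K = False.
  then (A OR D) forces A = True.
  then (NOT B OR K OR V) forces B = False.
  then (NOT A OR NOT C OR N) forces C = False.
  then (C OR NOT H) forces H = False.
All clauses satisfied.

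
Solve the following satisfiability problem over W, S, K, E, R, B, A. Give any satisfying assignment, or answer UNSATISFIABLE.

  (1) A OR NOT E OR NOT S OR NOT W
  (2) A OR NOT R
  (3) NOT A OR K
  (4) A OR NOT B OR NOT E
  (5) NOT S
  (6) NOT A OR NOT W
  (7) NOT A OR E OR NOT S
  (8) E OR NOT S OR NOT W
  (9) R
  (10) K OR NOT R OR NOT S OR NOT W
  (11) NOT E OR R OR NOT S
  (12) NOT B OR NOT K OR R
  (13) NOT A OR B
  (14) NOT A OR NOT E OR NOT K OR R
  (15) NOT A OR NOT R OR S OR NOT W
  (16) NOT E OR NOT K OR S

Unit clause (NOT S) forces S = False.
Unit clause (R) forces R = True.
In (A OR NOT R) only A is left, so A = True.
In (NOT A OR K) only K is left, so K = True.
In (NOT A OR NOT W) only NOT W is left, so W = False.
In (NOT A OR B) only B is left, so B = True.
In (NOT E OR NOT K OR S) only NOT E is left, so E = False.
All clauses satisfied.

W = False, S = False, K = True, E = False, R = True, B = True, A = True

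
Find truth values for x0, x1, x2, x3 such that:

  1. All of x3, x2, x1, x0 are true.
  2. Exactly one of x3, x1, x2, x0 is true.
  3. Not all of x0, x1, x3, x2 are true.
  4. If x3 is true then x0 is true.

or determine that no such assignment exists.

Case x0 = True:
  (1) forces x3 = True.
  Constraint (2) is violated (x3=T, x0=T) — contradiction.
Case x0 = False:
  Constraint (1) is violated (x0=F) — contradiction.
Both cases fail — unsatisfiable.

The formula is unsatisfiable.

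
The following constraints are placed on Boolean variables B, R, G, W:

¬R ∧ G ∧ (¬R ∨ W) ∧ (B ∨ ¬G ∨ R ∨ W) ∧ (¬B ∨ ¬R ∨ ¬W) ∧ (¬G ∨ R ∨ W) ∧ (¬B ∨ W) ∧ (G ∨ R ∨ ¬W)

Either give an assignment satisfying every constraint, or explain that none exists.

Unit clause (¬R) forces R = False.
Unit clause (G) forces G = True.
In (¬G ∨ R ∨ W) only W is left, so W = True.
Set B = False.
All clauses satisfied.

B=F; R=F; G=T; W=T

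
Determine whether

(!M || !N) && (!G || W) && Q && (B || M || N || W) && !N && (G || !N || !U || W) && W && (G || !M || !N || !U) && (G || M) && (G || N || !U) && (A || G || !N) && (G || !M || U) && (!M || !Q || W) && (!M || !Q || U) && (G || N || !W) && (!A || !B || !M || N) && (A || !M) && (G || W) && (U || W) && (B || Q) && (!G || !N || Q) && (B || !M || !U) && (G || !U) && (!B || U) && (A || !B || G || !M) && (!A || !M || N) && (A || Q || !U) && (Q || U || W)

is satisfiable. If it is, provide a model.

Unit clause (Q) forces Q = True.
Unit clause (!N) forces N = False.
Unit clause (W) forces W = True.
In (G || N || !W) only G is left, so G = True.
Set U = True.
Set A = True.
  then (!A || !M || N) forces M = False.
Set B = True.
All clauses satisfied.

U: True; N: False; W: True; Q: True; G: True; A: True; M: False; B: True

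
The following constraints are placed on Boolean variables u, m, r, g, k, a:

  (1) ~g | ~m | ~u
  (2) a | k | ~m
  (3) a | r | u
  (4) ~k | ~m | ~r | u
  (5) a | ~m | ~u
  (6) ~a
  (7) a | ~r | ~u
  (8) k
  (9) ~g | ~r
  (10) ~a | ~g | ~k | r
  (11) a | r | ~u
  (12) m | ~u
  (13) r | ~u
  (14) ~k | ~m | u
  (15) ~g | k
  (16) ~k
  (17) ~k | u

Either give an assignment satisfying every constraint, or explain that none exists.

The formula is unsatisfiable.

Case k = True:
  Clause (~k) is falsified — contradiction.
Case k = False:
  Clause (k) is falsified — contradiction.
Both cases fail, so the formula is unsatisfiable.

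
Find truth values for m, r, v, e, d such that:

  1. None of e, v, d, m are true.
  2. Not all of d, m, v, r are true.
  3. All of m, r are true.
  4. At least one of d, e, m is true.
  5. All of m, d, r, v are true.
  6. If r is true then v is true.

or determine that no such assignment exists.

Case m = True:
  Constraint (1) is violated (m=T) — contradiction.
Case m = False:
  Constraint (3) is violated (m=F) — contradiction.
Both cases fail — unsatisfiable.

No satisfying assignment exists.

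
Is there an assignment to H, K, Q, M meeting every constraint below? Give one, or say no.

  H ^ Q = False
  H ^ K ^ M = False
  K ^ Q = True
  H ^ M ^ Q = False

No satisfying assignment exists.

Adding constraints 2, 3, 4 mod 2: every variable appears an even number of times on the left, so the left side is 0.
But the right sides sum to 1 (mod 2). 0 ≠ 1 — the system is inconsistent.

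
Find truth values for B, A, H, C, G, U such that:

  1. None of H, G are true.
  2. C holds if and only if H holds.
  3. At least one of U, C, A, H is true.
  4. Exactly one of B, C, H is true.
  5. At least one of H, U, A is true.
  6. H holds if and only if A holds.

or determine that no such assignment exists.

B = True, A = False, H = False, C = False, G = False, U = True

  (1) {H, G}: 0 true — none ✓
  (2) C=F, H=F — same ✓
  (3) {U, C, A, H}: 1 true — at least one ✓
  (4) {B, C, H}: 1 true — exactly one ✓
  (5) {H, U, A}: 1 true — at least one ✓
  (6) H=F, A=F — same ✓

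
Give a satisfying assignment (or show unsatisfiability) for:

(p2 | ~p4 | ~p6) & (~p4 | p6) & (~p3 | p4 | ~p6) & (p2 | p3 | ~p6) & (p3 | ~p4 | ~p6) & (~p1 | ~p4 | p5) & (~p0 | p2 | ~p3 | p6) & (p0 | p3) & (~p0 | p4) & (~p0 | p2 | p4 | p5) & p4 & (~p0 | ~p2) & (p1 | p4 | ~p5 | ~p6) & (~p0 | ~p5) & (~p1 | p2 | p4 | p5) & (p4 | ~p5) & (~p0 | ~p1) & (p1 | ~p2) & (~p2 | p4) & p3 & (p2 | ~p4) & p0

No satisfying assignment exists.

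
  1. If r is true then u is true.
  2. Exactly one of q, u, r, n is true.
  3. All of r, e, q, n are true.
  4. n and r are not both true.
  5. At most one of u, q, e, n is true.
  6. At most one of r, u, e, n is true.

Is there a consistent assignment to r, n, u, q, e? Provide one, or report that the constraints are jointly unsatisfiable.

Case e = True:
  (3) forces r = True.
  Constraint (6) is violated (r=T, e=T) — contradiction.
Case e = False:
  Constraint (3) is violated (e=F) — contradiction.
Both cases fail — unsatisfiable.

Unsatisfiable — no assignment works.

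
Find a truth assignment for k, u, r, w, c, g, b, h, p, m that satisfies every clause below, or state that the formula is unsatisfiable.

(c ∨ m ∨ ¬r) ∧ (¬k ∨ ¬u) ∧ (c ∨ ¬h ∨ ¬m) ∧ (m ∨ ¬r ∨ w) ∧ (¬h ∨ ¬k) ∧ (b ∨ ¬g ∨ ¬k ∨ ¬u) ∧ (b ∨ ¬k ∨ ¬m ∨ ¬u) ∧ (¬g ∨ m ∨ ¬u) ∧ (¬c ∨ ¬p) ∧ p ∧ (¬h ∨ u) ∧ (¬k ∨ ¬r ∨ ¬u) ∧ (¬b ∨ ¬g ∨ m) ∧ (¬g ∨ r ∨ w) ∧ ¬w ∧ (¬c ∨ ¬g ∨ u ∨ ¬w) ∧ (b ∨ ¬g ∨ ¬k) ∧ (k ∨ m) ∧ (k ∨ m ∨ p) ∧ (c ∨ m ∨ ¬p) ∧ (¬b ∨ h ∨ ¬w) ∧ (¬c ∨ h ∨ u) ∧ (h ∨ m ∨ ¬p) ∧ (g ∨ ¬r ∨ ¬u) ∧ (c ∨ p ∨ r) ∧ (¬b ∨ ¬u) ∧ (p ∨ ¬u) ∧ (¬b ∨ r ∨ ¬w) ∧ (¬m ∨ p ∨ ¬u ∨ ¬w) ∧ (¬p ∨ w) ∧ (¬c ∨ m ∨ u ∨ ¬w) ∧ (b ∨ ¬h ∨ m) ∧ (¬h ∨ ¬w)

The formula is unsatisfiable.

Case w = True:
  Clause (¬w) is falsified — contradiction.
Case w = False:
  (p) forces p = True.
  Clause (¬p ∨ w) is falsified — contradiction.
Both cases fail, so the formula is unsatisfiable.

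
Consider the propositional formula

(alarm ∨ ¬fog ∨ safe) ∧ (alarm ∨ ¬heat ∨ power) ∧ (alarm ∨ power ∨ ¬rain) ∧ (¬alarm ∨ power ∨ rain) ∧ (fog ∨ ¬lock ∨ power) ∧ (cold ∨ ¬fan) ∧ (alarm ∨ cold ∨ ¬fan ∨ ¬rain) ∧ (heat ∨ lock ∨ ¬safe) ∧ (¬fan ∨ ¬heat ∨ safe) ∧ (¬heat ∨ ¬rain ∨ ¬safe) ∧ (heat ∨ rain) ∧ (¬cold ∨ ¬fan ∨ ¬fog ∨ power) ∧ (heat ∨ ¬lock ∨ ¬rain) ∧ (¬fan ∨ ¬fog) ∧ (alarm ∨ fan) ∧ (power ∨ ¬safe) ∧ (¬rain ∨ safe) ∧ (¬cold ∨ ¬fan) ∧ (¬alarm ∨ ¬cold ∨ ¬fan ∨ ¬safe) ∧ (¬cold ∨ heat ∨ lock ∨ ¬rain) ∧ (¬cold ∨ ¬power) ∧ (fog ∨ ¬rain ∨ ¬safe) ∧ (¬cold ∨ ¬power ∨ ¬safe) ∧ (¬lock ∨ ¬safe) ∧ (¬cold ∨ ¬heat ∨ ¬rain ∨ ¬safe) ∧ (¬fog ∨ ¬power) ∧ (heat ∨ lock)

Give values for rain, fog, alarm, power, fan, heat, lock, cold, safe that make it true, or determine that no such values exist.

rain = False, fog = False, alarm = True, power = True, fan = False, heat = True, lock = True, cold = False, safe = False

Try rain = True:
  (¬rain ∨ safe) forces safe = True.
  (¬heat ∨ ¬rain ∨ ¬safe) forces heat = False.
  (heat ∨ lock ∨ ¬safe) forces lock = True.
  clause (heat ∨ ¬lock ∨ ¬rain) is falsified — backtrack.
So rain = False.
  then (heat ∨ rain) forces heat = True.
Set fog = False.
Set alarm = True.
  then (¬alarm ∨ power ∨ rain) forces power = True.
  then (¬cold ∨ ¬power) forces cold = False.
  then (cold ∨ ¬fan) forces fan = False.
Set lock = True.
  then (¬lock ∨ ¬safe) forces safe = False.
All clauses satisfied.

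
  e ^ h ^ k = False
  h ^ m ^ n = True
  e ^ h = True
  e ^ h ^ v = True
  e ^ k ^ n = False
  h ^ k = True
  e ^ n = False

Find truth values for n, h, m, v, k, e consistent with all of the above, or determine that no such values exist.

No satisfying assignment exists.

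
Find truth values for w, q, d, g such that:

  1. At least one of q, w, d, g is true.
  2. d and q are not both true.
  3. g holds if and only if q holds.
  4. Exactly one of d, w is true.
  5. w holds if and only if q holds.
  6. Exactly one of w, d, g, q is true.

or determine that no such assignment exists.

w: False, q: False, d: True, g: False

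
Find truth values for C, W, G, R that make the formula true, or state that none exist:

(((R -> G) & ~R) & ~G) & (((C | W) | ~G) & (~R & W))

C = True; W = True; G = False; R = False

  ((R -> G) & ~R) & ~G = True
    (R -> G) & ~R = True
      R -> G = True
      ~R = True
    ~G = True
  ((C | W) | ~G) & (~R & W) = True
    (C | W) | ~G = True
      C | W = True
      ~G = True
    ~R & W = True
      ~R = True
Both conjuncts True, so the formula holds.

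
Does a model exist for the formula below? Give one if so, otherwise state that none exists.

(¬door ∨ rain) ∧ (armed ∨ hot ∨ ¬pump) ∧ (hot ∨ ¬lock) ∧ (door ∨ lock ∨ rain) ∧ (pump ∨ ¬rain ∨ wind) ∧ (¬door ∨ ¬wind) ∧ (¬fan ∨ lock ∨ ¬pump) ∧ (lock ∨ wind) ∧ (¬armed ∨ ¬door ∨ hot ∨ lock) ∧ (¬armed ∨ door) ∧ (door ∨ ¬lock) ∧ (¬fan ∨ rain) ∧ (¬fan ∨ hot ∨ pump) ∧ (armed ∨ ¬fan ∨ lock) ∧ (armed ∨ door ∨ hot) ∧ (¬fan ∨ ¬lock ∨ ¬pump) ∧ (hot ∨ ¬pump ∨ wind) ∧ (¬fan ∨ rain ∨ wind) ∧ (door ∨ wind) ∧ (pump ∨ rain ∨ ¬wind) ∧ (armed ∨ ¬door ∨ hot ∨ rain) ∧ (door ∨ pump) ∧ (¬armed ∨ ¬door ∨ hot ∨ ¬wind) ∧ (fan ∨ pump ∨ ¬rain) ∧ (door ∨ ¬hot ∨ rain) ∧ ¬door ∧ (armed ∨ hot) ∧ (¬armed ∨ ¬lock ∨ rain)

rain: True, armed: False, door: False, pump: True, wind: True, hot: True, fan: False, lock: False

Unit clause (¬door) forces door = False.
In (¬armed ∨ door) only ¬armed is left, so armed = False.
In (door ∨ ¬lock) only ¬lock is left, so lock = False.
In (armed ∨ ¬fan ∨ lock) only ¬fan is left, so fan = False.
In (armed ∨ door ∨ hot) only hot is left, so hot = True.
In (door ∨ wind) only wind is left, so wind = True.
In (door ∨ pump) only pump is left, so pump = True.
In (door ∨ ¬hot ∨ rain) only rain is left, so rain = True.
All clauses satisfied.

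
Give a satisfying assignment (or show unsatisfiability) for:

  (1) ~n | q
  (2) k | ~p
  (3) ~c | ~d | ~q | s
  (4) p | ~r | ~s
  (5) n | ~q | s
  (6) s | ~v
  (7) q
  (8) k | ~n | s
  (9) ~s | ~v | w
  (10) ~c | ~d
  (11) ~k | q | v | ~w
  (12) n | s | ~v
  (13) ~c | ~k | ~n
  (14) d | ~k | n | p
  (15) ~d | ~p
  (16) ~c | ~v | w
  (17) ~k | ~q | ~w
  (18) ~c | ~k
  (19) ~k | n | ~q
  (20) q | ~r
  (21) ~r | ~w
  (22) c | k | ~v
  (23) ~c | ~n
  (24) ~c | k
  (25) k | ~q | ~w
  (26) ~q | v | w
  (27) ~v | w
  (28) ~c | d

The formula is unsatisfiable.

Case w = True:
  (q) forces q = True.
  (~k | ~q | ~w) forces k = False.
  Clause (k | ~q | ~w) is falsified — contradiction.
Case w = False:
  (q) forces q = True.
  (~q | v | w) forces v = True.
  Clause (~v | w) is falsified — contradiction.
Both cases fail, so the formula is unsatisfiable.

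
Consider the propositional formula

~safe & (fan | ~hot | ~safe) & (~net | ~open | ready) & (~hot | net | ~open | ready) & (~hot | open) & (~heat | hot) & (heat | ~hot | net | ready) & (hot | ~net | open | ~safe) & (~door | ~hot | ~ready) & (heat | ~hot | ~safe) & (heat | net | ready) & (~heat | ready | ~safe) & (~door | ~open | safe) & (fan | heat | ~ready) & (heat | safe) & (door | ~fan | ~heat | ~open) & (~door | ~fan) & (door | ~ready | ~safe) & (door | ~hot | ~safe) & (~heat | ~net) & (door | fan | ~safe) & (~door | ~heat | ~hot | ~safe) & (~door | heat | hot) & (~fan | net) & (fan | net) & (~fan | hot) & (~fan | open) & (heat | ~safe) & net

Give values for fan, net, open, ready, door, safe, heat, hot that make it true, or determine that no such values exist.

No satisfying assignment exists.

Case net = True:
  (~safe) forces safe = False.
  (heat | safe) forces heat = True.
  Clause (~heat | ~net) is falsified — contradiction.
Case net = False:
  Clause (net) is falsified — contradiction.
Both cases fail, so the formula is unsatisfiable.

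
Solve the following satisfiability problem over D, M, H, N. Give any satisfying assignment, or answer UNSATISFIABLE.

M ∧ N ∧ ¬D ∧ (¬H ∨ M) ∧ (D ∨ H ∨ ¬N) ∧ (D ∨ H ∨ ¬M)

D = False, M = True, H = True, N = True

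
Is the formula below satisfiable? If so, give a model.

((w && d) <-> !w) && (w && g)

g = True, w = True, d = False

  (w && d) <-> !w = True
    w && d = False
    !w = False
  w && g = True
Both conjuncts True, so the formula holds.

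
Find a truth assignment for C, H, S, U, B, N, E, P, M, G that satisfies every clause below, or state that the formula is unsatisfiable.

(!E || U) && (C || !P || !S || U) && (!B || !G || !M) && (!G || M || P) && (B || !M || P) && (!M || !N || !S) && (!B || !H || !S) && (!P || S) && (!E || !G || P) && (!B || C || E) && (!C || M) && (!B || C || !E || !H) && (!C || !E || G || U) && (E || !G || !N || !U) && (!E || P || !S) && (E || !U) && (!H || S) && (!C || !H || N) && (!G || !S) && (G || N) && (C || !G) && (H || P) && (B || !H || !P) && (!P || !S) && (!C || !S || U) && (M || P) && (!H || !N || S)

UNSATISFIABLE

Case P = True:
  (!P || S) forces S = True.
  Clause (!P || !S) is falsified — contradiction.
Case P = False:
  (H || P) forces H = True.
  (!H || S) forces S = True.
  (!B || !H || !S) forces B = False.
  (B || !M || P) forces M = False.
  Clause (M || P) is falsified — contradiction.
Both cases fail, so the formula is unsatisfiable.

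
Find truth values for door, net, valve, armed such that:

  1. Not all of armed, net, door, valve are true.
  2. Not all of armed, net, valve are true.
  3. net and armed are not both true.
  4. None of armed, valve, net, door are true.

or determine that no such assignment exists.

door = False; net = False; valve = False; armed = False

  (1) {armed, net, door, valve}: 0/4 true — not all ✓
  (2) {armed, net, valve}: 0/3 true — not all ✓
  (3) net=F, armed=F — not both ✓
  (4) {armed, valve, net, door}: 0 true — none ✓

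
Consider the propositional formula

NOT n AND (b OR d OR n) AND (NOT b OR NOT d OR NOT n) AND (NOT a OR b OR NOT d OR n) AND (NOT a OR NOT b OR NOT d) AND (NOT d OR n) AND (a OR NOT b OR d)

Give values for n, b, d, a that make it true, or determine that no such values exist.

n=F, b=T, d=F, a=T

Unit clause (NOT n) forces n = False.
In (NOT d OR n) only NOT d is left, so d = False.
In (b OR d OR n) only b is left, so b = True.
In (a OR NOT b OR d) only a is left, so a = True.
All clauses satisfied.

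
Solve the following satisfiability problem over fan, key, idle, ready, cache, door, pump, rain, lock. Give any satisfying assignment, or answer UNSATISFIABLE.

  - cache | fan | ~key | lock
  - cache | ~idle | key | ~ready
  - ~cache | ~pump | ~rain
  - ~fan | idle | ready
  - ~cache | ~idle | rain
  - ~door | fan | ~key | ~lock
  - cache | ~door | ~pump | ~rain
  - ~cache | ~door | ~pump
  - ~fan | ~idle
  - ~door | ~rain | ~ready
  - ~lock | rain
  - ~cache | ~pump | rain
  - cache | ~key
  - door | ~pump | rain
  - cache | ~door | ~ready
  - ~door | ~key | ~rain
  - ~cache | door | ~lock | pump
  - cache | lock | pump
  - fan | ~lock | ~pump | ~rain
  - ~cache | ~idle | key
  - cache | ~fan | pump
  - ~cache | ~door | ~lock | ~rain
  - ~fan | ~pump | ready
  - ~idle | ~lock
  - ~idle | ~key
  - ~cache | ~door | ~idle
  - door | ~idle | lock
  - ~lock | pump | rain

Set fan = False.
Set key = False.
Set idle = False.
Set ready = True.
Set cache = False.
  then (cache | ~door | ~ready) forces door = False.
Set pump = False.
  then (cache | lock | pump) forces lock = True.
  then (~lock | pump | rain) forces rain = True.
All clauses satisfied.

fan: False, key: False, idle: False, ready: True, cache: False, door: False, pump: False, rain: True, lock: True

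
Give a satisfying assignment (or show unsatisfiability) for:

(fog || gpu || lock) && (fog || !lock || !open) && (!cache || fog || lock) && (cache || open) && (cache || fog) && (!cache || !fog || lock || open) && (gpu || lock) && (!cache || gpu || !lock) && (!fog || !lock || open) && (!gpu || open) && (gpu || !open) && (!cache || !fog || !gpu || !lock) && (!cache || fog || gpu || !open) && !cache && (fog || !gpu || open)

gpu: True; lock: False; cache: False; fog: True; open: True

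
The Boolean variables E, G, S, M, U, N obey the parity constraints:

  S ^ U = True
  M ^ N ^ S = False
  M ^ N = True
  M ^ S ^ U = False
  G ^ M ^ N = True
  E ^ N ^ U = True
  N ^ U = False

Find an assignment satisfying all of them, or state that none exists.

E = True, G = False, S = True, M = True, U = False, N = False

S ^ U = T ^ F = True ✓
M ^ N ^ S = T ^ F ^ T = False ✓
M ^ N = T ^ F = True ✓
M ^ S ^ U = T ^ T ^ F = False ✓
G ^ M ^ N = F ^ T ^ F = True ✓
E ^ N ^ U = T ^ F ^ F = True ✓
N ^ U = F ^ F = False ✓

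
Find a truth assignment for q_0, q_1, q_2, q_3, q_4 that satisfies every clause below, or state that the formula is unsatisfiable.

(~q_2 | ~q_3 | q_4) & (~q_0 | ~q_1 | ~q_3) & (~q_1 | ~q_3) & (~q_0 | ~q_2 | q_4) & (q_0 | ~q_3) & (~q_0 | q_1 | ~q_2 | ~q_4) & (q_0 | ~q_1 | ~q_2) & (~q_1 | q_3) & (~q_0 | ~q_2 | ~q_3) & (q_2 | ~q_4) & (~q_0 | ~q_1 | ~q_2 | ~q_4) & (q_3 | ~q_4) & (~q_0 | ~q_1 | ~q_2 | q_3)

q_0 = False, q_1 = False, q_2 = False, q_3 = False, q_4 = False

Set q_0 = False.
  then (q_0 | ~q_3) forces q_3 = False.
  then (~q_1 | q_3) forces q_1 = False.
  then (q_3 | ~q_4) forces q_4 = False.
Set q_2 = False.
All clauses satisfied.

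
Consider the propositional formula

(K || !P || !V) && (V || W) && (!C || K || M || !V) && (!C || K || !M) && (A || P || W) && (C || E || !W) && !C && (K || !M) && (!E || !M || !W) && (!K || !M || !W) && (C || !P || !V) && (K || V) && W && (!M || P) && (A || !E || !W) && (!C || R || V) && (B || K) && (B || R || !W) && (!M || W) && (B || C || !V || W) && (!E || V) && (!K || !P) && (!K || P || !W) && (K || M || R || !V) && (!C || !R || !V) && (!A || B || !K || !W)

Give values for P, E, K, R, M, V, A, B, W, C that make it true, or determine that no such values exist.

Unit clause (!C) forces C = False.
Unit clause (W) forces W = True.
In (C || E || !W) only E is left, so E = True.
In (!E || !M || !W) only !M is left, so M = False.
In (A || !E || !W) only A is left, so A = True.
In (!E || V) only V is left, so V = True.
In (C || !P || !V) only !P is left, so P = False.
In (!K || P || !W) only !K is left, so K = False.
In (K || M || R || !V) only R is left, so R = True.
In (B || K) only B is left, so B = True.
All clauses satisfied.

P = False; E = True; K = False; R = True; M = False; V = True; A = True; B = True; W = True; C = False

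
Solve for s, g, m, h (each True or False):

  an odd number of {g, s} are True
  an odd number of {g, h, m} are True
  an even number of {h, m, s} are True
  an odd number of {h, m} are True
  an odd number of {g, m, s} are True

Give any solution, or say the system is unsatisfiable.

s: True, g: False, m: False, h: True

{g, s}: 1 true → odd ✓
{g, h, m}: 1 true → odd ✓
{h, m, s}: 2 true → even ✓
{h, m}: 1 true → odd ✓
{g, m, s}: 1 true → odd ✓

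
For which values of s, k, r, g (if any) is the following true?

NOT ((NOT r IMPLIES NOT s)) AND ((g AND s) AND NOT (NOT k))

s=T; k=T; r=F; g=T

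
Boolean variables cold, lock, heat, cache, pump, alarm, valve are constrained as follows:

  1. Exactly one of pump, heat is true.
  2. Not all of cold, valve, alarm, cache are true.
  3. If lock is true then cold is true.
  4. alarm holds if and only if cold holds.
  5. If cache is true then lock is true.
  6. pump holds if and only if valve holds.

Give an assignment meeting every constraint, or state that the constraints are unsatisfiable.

cold: True; lock: True; heat: False; cache: False; pump: True; alarm: True; valve: True

  (1) {pump, heat}: 1 true — exactly one ✓
  (2) {cold, valve, alarm, cache}: 3/4 true — not all ✓
  (3) lock=T ⇒ cold: T ✓
  (4) alarm=T, cold=T — same ✓
  (5) cache=F ⇒ lock: vacuous ✓
  (6) pump=T, valve=T — same ✓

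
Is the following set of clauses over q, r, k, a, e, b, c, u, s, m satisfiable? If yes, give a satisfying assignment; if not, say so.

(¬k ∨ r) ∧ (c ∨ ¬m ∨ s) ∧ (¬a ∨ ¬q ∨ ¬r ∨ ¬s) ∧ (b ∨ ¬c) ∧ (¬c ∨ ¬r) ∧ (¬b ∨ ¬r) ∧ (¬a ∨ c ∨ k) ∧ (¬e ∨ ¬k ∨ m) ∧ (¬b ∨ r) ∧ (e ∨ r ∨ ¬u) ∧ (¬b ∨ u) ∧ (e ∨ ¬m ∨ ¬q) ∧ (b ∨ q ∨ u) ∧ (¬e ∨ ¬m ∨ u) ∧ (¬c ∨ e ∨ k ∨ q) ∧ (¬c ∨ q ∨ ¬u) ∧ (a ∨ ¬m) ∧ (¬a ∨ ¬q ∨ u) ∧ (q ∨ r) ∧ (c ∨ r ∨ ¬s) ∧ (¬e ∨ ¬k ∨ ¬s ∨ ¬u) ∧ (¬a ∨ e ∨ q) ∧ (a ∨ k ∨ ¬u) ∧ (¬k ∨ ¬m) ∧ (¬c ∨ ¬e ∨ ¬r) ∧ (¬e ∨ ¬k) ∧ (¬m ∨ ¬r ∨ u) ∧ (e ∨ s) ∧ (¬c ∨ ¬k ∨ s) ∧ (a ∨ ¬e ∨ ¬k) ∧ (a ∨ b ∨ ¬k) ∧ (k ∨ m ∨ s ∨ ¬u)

q = True; r = True; k = False; a = False; e = True; b = False; c = False; u = False; s = True; m = False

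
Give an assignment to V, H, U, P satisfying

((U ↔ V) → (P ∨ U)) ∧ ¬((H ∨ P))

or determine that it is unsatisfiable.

V = False; H = False; U = True; P = False

  (U ↔ V) → (P ∨ U) = True
    U ↔ V = False
    P ∨ U = True
  ¬((H ∨ P)) = True
    H ∨ P = False
Both conjuncts True, so the formula holds.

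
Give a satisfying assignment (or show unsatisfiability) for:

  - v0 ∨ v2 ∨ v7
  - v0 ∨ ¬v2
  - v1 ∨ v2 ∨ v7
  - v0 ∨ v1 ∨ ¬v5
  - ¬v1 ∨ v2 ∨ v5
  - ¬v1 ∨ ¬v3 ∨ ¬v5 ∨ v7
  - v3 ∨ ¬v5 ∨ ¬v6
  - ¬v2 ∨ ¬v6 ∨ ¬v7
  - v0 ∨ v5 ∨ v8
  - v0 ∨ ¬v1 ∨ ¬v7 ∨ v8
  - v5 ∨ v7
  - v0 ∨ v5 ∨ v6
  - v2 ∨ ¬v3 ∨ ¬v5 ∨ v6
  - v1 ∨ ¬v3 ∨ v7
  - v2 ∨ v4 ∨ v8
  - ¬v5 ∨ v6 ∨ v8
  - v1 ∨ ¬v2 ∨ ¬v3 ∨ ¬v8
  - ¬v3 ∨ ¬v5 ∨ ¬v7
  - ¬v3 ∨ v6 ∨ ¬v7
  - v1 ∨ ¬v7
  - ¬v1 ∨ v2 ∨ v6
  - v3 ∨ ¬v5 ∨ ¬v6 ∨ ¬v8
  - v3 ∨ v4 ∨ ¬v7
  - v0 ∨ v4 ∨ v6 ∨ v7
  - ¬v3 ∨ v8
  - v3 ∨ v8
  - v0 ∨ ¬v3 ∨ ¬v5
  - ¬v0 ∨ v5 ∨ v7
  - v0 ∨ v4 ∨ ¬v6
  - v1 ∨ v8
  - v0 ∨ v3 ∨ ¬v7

v0: True, v1: True, v2: True, v3: False, v4: False, v5: True, v6: False, v7: False, v8: True

Set v0 = True.
Set v1 = True.
Try v2 = False:
  (¬v1 ∨ v2 ∨ v5) forces v5 = True.
  (¬v1 ∨ v2 ∨ v6) forces v6 = True.
  (v3 ∨ ¬v5 ∨ ¬v6) forces v3 = True.
  (¬v1 ∨ ¬v3 ∨ ¬v5 ∨ v7) forces v7 = True.
  clause (¬v3 ∨ ¬v5 ∨ ¬v7) is falsified — backtrack.
So v2 = True.
Set v3 = False.
  then (v3 ∨ v8) forces v8 = True.
Set v4 = False.
  then (v3 ∨ v4 ∨ ¬v7) forces v7 = False.
  then (¬v0 ∨ v5 ∨ v7) forces v5 = True.
  then (v3 ∨ ¬v5 ∨ ¬v6) forces v6 = False.
All clauses satisfied.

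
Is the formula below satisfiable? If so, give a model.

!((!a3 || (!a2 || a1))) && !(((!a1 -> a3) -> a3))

Case a3 = True: the conjunct !(((!a1 -> a3) -> a3)) becomes !((True -> True)) = False.
Case a3 = False: the conjunct !((!a3 || (!a2 || a1))) becomes !((True || (!a2 || a1))) = False.
Both cases fail — unsatisfiable.

Unsatisfiable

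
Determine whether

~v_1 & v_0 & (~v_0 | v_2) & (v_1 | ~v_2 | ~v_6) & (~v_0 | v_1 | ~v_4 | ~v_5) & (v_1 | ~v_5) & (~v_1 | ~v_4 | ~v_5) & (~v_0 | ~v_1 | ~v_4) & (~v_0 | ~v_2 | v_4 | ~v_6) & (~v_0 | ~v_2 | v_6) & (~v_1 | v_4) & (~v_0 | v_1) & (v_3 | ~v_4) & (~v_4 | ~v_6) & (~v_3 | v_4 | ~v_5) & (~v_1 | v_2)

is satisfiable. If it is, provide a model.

No satisfying assignment exists.

Case v_0 = True:
  (~v_1) forces v_1 = False.
  Clause (~v_0 | v_1) is falsified — contradiction.
Case v_0 = False:
  Clause (v_0) is falsified — contradiction.
Both cases fail, so the formula is unsatisfiable.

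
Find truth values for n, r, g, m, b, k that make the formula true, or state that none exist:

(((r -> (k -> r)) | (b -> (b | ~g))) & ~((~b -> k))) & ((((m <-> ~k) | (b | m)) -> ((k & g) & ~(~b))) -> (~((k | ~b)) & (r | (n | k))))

n: True, r: True, g: False, m: True, b: False, k: False

  ((r -> (k -> r)) | (b -> (b | ~g))) & ~((~b -> k)) = True
    (r -> (k -> r)) | (b -> (b | ~g)) = True
      r -> (k -> r) = True
        k -> r = True
      b -> (b | ~g) = True
        b | ~g = True
          ~g = True
    ~((~b -> k)) = True
      ~b -> k = False
        ~b = True
  (((m <-> ~k) | (b | m)) -> ((k & g) & ~(~b))) -> (~((k | ~b)) & (r | (n | k))) = True
    ((m <-> ~k) | (b | m)) -> ((k & g) & ~(~b)) = False
      (m <-> ~k) | (b | m) = True
        m <-> ~k = True
          ~k = True
        b | m = True
      (k & g) & ~(~b) = False
        k & g = False
        ~(~b) = False
          ~b = True
    ~((k | ~b)) & (r | (n | k)) = False
      ~((k | ~b)) = False
        k | ~b = True
          ~b = True
      r | (n | k) = True
        n | k = True
Both conjuncts True, so the formula holds.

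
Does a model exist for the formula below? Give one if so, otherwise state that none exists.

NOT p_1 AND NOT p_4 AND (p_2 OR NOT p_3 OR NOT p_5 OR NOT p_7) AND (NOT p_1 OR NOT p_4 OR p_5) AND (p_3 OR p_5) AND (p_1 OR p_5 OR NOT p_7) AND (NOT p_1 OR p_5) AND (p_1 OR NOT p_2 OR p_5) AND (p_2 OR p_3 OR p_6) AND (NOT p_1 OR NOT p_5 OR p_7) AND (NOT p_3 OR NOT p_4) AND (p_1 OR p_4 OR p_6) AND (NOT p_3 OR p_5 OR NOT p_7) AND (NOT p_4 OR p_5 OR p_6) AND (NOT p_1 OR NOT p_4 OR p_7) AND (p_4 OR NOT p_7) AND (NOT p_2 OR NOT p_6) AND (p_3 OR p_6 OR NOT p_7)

Unit clause (NOT p_1) forces p_1 = False.
Unit clause (NOT p_4) forces p_4 = False.
In (p_1 OR p_4 OR p_6) only p_6 is left, so p_6 = True.
In (p_4 OR NOT p_7) only NOT p_7 is left, so p_7 = False.
In (NOT p_2 OR NOT p_6) only NOT p_2 is left, so p_2 = False.
Set p_3 = True.
Set p_5 = True.
All clauses satisfied.

p_1=F; p_2=F; p_3=T; p_4=F; p_5=T; p_6=T; p_7=F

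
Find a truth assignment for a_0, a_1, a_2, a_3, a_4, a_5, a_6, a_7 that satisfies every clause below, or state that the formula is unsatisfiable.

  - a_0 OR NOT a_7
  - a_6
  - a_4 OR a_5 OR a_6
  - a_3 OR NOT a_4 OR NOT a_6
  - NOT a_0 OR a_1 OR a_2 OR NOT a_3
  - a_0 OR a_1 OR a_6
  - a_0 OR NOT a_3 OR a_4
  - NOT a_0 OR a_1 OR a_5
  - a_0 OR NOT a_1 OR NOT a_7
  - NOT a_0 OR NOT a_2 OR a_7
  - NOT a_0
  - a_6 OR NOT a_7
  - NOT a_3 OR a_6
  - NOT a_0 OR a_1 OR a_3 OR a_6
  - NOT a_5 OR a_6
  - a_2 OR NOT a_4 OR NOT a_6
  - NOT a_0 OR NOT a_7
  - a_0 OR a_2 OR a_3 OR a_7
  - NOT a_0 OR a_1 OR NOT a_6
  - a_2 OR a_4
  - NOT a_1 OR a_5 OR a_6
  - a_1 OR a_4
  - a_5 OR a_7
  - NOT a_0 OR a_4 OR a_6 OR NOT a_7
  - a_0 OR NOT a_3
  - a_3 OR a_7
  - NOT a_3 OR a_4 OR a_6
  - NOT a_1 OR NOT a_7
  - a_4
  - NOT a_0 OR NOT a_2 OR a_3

The formula is unsatisfiable.

Case a_4 = True:
  (a_6) forces a_6 = True.
  (a_3 OR NOT a_4 OR NOT a_6) forces a_3 = True.
  (NOT a_0) forces a_0 = False.
  Clause (a_0 OR NOT a_3) is falsified — contradiction.
Case a_4 = False:
  Clause (a_4) is falsified — contradiction.
Both cases fail, so the formula is unsatisfiable.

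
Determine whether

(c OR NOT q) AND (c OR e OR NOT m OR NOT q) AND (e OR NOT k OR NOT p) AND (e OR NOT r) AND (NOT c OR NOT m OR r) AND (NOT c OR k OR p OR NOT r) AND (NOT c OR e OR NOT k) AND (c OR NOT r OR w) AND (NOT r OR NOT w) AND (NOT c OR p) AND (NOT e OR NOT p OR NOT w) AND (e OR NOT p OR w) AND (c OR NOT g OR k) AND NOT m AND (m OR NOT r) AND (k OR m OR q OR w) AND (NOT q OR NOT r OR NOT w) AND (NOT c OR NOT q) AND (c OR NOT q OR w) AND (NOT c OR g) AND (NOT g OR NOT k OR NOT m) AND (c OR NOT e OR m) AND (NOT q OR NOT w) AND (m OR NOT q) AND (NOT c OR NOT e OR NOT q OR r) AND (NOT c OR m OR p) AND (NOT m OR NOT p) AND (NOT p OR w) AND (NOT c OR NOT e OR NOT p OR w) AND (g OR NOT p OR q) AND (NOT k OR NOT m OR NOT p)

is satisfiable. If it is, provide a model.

Unit clause (NOT m) forces m = False.
In (m OR NOT r) only NOT r is left, so r = False.
In (m OR NOT q) only NOT q is left, so q = False.
Set g = False.
  then (NOT c OR g) forces c = False.
  then (c OR NOT e OR m) forces e = False.
  then (g OR NOT p OR q) forces p = False.
Set k = False.
  then (k OR m OR q OR w) forces w = True.
All clauses satisfied.

m = False, g = False, c = False, k = False, p = False, q = False, r = False, e = False, w = True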